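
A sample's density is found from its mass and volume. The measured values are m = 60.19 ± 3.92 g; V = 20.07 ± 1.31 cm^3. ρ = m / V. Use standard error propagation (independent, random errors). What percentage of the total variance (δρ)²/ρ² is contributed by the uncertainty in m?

49.9%

(δρ/ρ)² = (1·δm/m)² + (-1·δV/V)²
  m term: (1×0.0651)² = 0.00424
  V term: (-1×0.0653)² = 0.00426
Total = 0.00850. Share from m = 0.00424/0.00850 = 0.499.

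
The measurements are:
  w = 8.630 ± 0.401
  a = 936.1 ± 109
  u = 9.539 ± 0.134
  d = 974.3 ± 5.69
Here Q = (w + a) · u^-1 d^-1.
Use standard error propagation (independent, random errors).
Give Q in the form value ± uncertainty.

Let h = w + a = 944.7. δh = √(δw² + δa²) = √(0.161 + 11900) = 109, so δh/h = 0.115.
Q is then a monomial in h, u, d:
δQ/Q = √((δh/h)² + (-1·δu/u)² + (-1·δd/d)²) = √(0.0133 + 0.000197 + 3.41e-05) = 0.116
Q = 0.1017, so δQ = 0.116 × 0.1017 = 0.0118.

0.1017 ± 0.0118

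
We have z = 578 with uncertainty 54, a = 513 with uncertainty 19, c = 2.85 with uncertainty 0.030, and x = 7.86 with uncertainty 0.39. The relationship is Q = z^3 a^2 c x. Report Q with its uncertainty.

Relative error in a monomial: (δQ/Q)² = Σ (nᵢ · δxᵢ/xᵢ)².
  (3·δz/z)² = (3×0.0934)² = 0.0786;  (2·δa/a)² = (2×0.0370)² = 0.00549;  (1·δc/c)² = (1×0.0105)² = 0.000111;  (1·δx/x)² = (1×0.0496)² = 0.00246
δQ/Q = √(0.0866) = 0.294
Q = 1.14e+15, so δQ = 0.294 × 1.14e+15 = 3.35e+14.

(1.14 ± 0.335) × 10^15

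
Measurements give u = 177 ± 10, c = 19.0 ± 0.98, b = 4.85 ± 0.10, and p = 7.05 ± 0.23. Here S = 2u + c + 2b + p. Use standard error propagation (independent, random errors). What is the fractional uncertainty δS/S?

Each term contributes (cᵢ δxᵢ)² to (δS)²:
  (2·δu)² = 400;  (δc)² = 0.960;  (2·δb)² = 0.0400;  (δp)² = 0.0529
δS = √(401) = 20.0
S = 390, so δS/S = 20.0/390 = 0.0514.

0.0514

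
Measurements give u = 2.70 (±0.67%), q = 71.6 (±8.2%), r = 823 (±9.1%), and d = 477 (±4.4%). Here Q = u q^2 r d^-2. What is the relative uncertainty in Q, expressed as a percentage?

20.7%

Products/powers → add relative errors in quadrature, weighted by exponent:
  (1·δu/u)² = (1×0.00670)² = 4.49e-05;  (2·δq/q)² = (2×0.0820)² = 0.0269;  (1·δr/r)² = (1×0.0910)² = 0.00828;  (-2·δd/d)² = (-2×0.0440)² = 0.00774
δQ/Q = √(0.0430) = 0.207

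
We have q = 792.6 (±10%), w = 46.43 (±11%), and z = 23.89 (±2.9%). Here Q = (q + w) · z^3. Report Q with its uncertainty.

Let u = q + w = 839.0. δu = √(δq² + δw²) = √(6280 + 26.1) = 79.4, so δu/u = 0.0947.
Q is then a monomial in u, z:
δQ/Q = √((δu/u)² + (3·δz/z)²) = √(0.00896 + 0.00757) = 0.129
Q = 1.144e+07, so δQ = 0.129 × 1.144e+07 = 1.47e+06.

(1.144 ± 0.147) × 10^7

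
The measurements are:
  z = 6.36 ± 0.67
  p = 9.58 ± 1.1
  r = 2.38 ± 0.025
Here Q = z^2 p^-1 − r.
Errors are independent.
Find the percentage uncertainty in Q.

Let w = z^2·p^-1 = 4.22. δw/w = √((2·δz/z)² + (-1·δp/p)²) = √(0.0444 + 0.0132) = 0.240, so δw = 1.01.
Q = w − r: δQ = √(δw² + δr²) = √(1.03 + 0.000625) = 1.01
Q = 1.84, so δQ/Q = 1.01/1.84 = 0.550.

55.0%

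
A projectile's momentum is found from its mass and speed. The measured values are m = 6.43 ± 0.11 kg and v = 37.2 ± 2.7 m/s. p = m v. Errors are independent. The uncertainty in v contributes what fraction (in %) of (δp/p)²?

(δp/p)² = (1·δm/m)² + (1·δv/v)²
  m term: (1×0.0171)² = 0.000293
  v term: (1×0.0726)² = 0.00527
Total = 0.00556. Share from v = 0.00527/0.00556 = 0.947.

94.7%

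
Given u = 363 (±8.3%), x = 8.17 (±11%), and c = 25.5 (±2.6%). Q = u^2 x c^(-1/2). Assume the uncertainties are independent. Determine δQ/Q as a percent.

20.0%

Each factor contributes (exponent × relative error)² to (δQ/Q)²:
  (2·δu/u)² = (2×0.0830)² = 0.0276;  (1·δx/x)² = (1×0.110)² = 0.0121;  (−½·δc/c)² = (-0.5×0.0260)² = 0.000169
δQ/Q = √(0.0398) = 0.200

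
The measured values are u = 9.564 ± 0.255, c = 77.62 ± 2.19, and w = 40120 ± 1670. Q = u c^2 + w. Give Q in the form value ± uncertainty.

Let p = u·c^2 = 57620. δp/p = √((1·δu/u)² + (2·δc/c)²) = √(0.000711 + 0.00318) = 0.0624, so δp = 3600.
Q = p + w: δQ = √(δp² + δw²) = √(1.29e+07 + 2.79e+06) = 3970
Q = 97740.

97740 ± 3970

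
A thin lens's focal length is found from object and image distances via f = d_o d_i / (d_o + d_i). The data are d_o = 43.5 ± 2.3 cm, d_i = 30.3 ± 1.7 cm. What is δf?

∂f/∂d_o = (d_i/(d_o+d_i))² = 0.169;  ∂f/∂d_i = (d_o/(d_o+d_i))² = 0.347
δf = √((∂f/∂d_o · δd_o)² + (∂f/∂d_i · δd_i)²) = √(0.150 + 0.349) = 0.707 cm

0.707 cm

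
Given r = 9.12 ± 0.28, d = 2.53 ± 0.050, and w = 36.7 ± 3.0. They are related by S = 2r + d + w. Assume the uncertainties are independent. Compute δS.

3.05

S is a linear combination, so absolute uncertainties add in quadrature:
  (2·δr)² = 0.314;  (δd)² = 0.00250;  (δw)² = 9.00
δS = √(9.32) = 3.05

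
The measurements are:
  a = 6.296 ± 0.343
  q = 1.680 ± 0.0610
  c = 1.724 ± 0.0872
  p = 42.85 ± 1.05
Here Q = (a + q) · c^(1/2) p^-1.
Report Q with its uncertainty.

Let u = a + q = 7.976. δu = √(δa² + δq²) = √(0.118 + 0.00372) = 0.348, so δu/u = 0.0437.
Q is then a monomial in u, c, p:
δQ/Q = √((δu/u)² + (½·δc/c)² + (-1·δp/p)²) = √(0.00191 + 0.000640 + 0.000600) = 0.0561
Q = 0.2444, so δQ = 0.0561 × 0.2444 = 0.0137.

0.2444 ± 0.0137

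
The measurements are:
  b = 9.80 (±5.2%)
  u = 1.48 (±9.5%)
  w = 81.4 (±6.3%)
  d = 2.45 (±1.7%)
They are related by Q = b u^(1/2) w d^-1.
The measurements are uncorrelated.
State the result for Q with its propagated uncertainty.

396 ± 38.0

Since Q is a product/quotient, work with relative uncertainties:
  (1·δb/b)² = (1×0.0520)² = 0.00270;  (½·δu/u)² = (0.5×0.0950)² = 0.00226;  (1·δw/w)² = (1×0.0630)² = 0.00397;  (-1·δd/d)² = (-1×0.0170)² = 0.000289
δQ/Q = √(0.00922) = 0.0960
Q = 396, so δQ = 0.0960 × 396 = 38.0.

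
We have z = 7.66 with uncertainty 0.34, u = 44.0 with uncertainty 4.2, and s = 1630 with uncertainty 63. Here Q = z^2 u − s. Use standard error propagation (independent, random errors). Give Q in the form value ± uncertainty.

952 ± 342

Let p = z^2·u = 2580. δp/p = √((2·δz/z)² + (1·δu/u)²) = √(0.00788 + 0.00911) = 0.130, so δp = 337.
Q = p − s: δQ = √(δp² + δs²) = √(1.13e+05 + 3970) = 342
Q = 952.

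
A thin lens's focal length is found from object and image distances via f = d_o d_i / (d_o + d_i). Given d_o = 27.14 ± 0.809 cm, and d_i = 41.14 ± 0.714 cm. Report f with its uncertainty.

∂f/∂d_o = (d_i/(d_o+d_i))² = 0.363;  ∂f/∂d_i = (d_o/(d_o+d_i))² = 0.158
δf = √((∂f/∂d_o · δd_o)² + (∂f/∂d_i · δd_i)²) = √(0.0863 + 0.0127) = 0.315 cm
f = 16.35 cm.

16.35 ± 0.315 cm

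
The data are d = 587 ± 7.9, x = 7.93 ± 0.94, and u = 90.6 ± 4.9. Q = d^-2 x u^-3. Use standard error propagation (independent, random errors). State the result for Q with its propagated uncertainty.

Each factor contributes (exponent × relative error)² to (δQ/Q)²:
  (-2·δd/d)² = (-2×0.0135)² = 0.000724;  (1·δx/x)² = (1×0.119)² = 0.0141;  (-3·δu/u)² = (-3×0.0541)² = 0.0263
δQ/Q = √(0.0411) = 0.203
Q = 3.09e-11, so δQ = 0.203 × 3.09e-11 = 6.27e-12.

(3.09 ± 0.627) × 10^-11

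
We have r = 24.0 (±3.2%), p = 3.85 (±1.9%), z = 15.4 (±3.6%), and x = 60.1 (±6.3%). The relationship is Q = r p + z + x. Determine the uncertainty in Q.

Let w = r·p = 92.4. δw/w = √((1·δr/r)² + (1·δp/p)²) = √(0.00102 + 0.000361) = 0.0372, so δw = 3.44.
Q = w + z + x: δQ = √(δw² + δz² + δx²) = √(11.8 + 0.307 + 14.3) = 5.14

5.14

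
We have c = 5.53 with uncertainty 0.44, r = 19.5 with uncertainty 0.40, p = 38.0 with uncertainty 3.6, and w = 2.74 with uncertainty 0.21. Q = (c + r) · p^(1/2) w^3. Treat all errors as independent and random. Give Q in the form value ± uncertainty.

3170 ± 749

Let u = c + r = 25.0. δu = √(δc² + δr²) = √(0.194 + 0.160) = 0.595, so δu/u = 0.0238.
Q is then a monomial in u, p, w:
δQ/Q = √((δu/u)² + (½·δp/p)² + (3·δw/w)²) = √(0.000564 + 0.00224 + 0.0529) = 0.236
Q = 3170, so δQ = 0.236 × 3170 = 749.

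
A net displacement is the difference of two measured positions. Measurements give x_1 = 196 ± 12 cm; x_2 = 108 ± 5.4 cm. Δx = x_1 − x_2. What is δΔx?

For a sum/difference, combine absolute errors in quadrature:
  (δx_1)² = 144;  (δx_2)² = 29.2
δΔx = √(173) = 13.2 cm

13.2 cm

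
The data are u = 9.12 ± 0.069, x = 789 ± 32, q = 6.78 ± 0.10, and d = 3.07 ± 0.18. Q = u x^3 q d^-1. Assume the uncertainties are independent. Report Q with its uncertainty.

(9.89 ± 1.35) × 10^9

Since Q is a product/quotient, work with relative uncertainties:
  (1·δu/u)² = (1×0.00757)² = 5.72e-05;  (3·δx/x)² = (3×0.0406)² = 0.0148;  (1·δq/q)² = (1×0.0147)² = 0.000218;  (-1·δd/d)² = (-1×0.0586)² = 0.00344
δQ/Q = √(0.0185) = 0.136
Q = 9.89e+09, so δQ = 0.136 × 9.89e+09 = 1.35e+09.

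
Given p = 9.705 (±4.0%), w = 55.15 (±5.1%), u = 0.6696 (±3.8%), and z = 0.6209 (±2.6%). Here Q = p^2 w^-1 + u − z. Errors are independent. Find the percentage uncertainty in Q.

Let h = p^2·w^-1 = 1.708. δh/h = √((2·δp/p)² + (-1·δw/w)²) = √(0.00640 + 0.00260) = 0.0949, so δh = 0.162.
Q = h + u − z: δQ = √(δh² + δu² + δz²) = √(0.0263 + 0.000647 + 0.000261) = 0.165
Q = 1.757, so δQ/Q = 0.165/1.757 = 0.0938.

9.38%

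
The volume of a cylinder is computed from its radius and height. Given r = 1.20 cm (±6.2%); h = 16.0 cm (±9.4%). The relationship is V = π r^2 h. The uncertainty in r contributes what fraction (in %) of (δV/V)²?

(δV/V)² = (2·δr/r)² + (1·δh/h)²
  r term: (2×0.0620)² = 0.0154
  h term: (1×0.0940)² = 0.00884
Total = 0.0242. Share from r = 0.0154/0.0242 = 0.635.

63.5%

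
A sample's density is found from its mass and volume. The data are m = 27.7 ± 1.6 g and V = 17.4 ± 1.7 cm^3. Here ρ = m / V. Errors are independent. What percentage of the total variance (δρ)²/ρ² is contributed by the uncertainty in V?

(δρ/ρ)² = (1·δm/m)² + (-1·δV/V)²
  m term: (1×0.0578)² = 0.00334
  V term: (-1×0.0977)² = 0.00955
Total = 0.0129. Share from V = 0.00955/0.0129 = 0.741.

74.1%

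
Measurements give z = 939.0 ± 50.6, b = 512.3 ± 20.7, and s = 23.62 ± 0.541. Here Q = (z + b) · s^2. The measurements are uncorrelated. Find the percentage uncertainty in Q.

5.93%

Let u = z + b = 1451. δu = √(δz² + δb²) = √(2560 + 428) = 54.7, so δu/u = 0.0377.
Q is then a monomial in u, s:
δQ/Q = √((δu/u)² + (2·δs/s)²) = √(0.00142 + 0.00210) = 0.0593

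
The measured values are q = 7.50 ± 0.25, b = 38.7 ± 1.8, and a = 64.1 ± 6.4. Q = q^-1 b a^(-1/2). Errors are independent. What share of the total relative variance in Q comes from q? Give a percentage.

(δQ/Q)² = (-1·δq/q)² + (1·δb/b)² + (−½·δa/a)²
  q term: (-1×0.0333)² = 0.00111
  b term: (1×0.0465)² = 0.00216
  a term: (-0.5×0.0998)² = 0.00249
Total = 0.00577. Share from q = 0.00111/0.00577 = 0.193.

19.3%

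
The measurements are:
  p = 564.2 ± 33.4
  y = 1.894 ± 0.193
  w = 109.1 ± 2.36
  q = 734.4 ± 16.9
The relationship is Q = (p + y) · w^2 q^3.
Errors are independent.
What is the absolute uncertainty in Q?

Let u = p + y = 566.1. δu = √(δp² + δy²) = √(1120 + 0.0372) = 33.4, so δu/u = 0.0590.
Q is then a monomial in u, w, q:
δQ/Q = √((δu/u)² + (2·δw/w)² + (3·δq/q)²) = √(0.00348 + 0.00187 + 0.00477) = 0.101
Q = 2.669e+15, so δQ = 0.101 × 2.669e+15 = 2.68e+14.

2.68e+14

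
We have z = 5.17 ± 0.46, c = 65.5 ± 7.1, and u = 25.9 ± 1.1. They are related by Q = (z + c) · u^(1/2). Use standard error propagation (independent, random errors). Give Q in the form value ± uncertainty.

Let w = z + c = 70.7. δw = √(δz² + δc²) = √(0.212 + 50.4) = 7.11, so δw/w = 0.101.
Q is then a monomial in w, u:
δQ/Q = √((δw/w)² + (½·δu/u)²) = √(0.0101 + 0.000451) = 0.103
Q = 360, so δQ = 0.103 × 360 = 37.0.

360 ± 37.0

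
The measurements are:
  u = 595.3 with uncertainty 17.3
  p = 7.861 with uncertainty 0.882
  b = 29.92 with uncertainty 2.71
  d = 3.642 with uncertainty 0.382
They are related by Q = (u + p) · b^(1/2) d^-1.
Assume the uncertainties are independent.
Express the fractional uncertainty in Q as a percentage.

11.8%

Let w = u + p = 603.2. δw = √(δu² + δp²) = √(299 + 0.778) = 17.3, so δw/w = 0.0287.
Q is then a monomial in w, b, d:
δQ/Q = √((δw/w)² + (½·δb/b)² + (-1·δd/d)²) = √(0.000825 + 0.00205 + 0.0110) = 0.118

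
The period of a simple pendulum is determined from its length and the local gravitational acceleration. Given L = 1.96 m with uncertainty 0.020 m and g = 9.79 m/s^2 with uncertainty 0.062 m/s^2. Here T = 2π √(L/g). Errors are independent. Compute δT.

Relative error in a monomial: (δT/T)² = Σ (nᵢ · δxᵢ/xᵢ)².
  (½·δL/L)² = (0.5×0.0102)² = 2.6e-05;  (−½·δg/g)² = (-0.5×0.00633)² = 1e-05
δT/T = √(3.61e-05) = 0.00600
T = 2.81 s, so δT = 0.00600 × 2.81 = 0.0169 s.

0.0169 s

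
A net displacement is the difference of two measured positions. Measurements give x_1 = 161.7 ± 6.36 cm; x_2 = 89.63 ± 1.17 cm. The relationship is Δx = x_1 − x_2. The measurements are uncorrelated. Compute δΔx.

6.47 cm

For a sum/difference, combine absolute errors in quadrature:
  (δx_1)² = 40.4;  (δx_2)² = 1.37
δΔx = √(41.8) = 6.47 cm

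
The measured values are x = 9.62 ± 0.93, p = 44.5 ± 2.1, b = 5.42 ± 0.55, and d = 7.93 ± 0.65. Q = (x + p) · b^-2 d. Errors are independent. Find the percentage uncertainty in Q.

22.3%

Let u = x + p = 54.1. δu = √(δx² + δp²) = √(0.865 + 4.41) = 2.30, so δu/u = 0.0424.
Q is then a monomial in u, b, d:
δQ/Q = √((δu/u)² + (-2·δb/b)² + (1·δd/d)²) = √(0.00180 + 0.0412 + 0.00672) = 0.223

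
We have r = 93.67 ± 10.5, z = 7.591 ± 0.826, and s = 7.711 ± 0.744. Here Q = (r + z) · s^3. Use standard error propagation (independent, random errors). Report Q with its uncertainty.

Let u = r + z = 101.3. δu = √(δr² + δz²) = √(110 + 0.682) = 10.5, so δu/u = 0.104.
Q is then a monomial in u, s:
δQ/Q = √((δu/u)² + (3·δs/s)²) = √(0.0108 + 0.0838) = 0.308
Q = 46430, so δQ = 0.308 × 46430 = 14300.

46430 ± 14300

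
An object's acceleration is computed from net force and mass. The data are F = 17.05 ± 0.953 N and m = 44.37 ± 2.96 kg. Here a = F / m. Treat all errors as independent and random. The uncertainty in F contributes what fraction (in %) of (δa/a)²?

41.2%

(δa/a)² = (1·δF/F)² + (-1·δm/m)²
  F term: (1×0.0559)² = 0.00312
  m term: (-1×0.0667)² = 0.00445
Total = 0.00757. Share from F = 0.00312/0.00757 = 0.412.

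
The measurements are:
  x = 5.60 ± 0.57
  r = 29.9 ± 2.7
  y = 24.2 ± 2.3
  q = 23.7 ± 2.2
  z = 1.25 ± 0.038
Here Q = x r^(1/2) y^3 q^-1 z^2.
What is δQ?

Since Q is a product/quotient, work with relative uncertainties:
  (1·δx/x)² = (1×0.102)² = 0.0104;  (½·δr/r)² = (0.5×0.0903)² = 0.00204;  (3·δy/y)² = (3×0.0950)² = 0.0813;  (-1·δq/q)² = (-1×0.0928)² = 0.00862;  (2·δz/z)² = (2×0.0304)² = 0.00370
δQ/Q = √(0.106) = 0.326
Q = 28600, so δQ = 0.326 × 28600 = 9320.

9320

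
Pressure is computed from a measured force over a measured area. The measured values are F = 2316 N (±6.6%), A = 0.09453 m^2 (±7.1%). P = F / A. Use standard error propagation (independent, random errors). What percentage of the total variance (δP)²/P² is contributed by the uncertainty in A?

(δP/P)² = (1·δF/F)² + (-1·δA/A)²
  F term: (1×0.0660)² = 0.00436
  A term: (-1×0.0710)² = 0.00504
Total = 0.00940. Share from A = 0.00504/0.00940 = 0.536.

53.6%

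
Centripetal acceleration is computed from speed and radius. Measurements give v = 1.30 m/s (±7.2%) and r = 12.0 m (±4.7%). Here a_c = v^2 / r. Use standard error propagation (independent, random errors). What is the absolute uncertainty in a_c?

0.0213 m/s^2

Products/powers → add relative errors in quadrature, weighted by exponent:
  (2·δv/v)² = (2×0.0720)² = 0.0207;  (-1·δr/r)² = (-1×0.0470)² = 0.00221
δa_c/a_c = √(0.0229) = 0.151
a_c = 0.141 m/s^2, so δa_c = 0.151 × 0.141 = 0.0213 m/s^2.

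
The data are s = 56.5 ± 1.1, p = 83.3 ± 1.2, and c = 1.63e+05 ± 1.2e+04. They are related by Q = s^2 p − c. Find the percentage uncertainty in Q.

15.8%

Let w = s^2·p = 2.66e+05. δw/w = √((2·δs/s)² + (1·δp/p)²) = √(0.00152 + 0.000208) = 0.0415, so δw = 11000.
Q = w − c: δQ = √(δw² + δc²) = √(1.22e+08 + 1.44e+08) = 16300
Q = 1.03e+05, so δQ/Q = 16300/1.03e+05 = 0.158.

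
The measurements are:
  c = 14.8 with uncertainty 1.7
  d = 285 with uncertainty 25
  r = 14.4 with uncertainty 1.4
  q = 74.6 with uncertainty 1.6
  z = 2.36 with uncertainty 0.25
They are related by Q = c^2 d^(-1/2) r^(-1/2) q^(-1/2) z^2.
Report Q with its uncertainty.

2.20 ± 0.704

For a monomial Q ∝ c^2, d^(-1/2), r^(-1/2), q^(-1/2), z^2, fractional errors add in quadrature:
  (2·δc/c)² = (2×0.115)² = 0.0528;  (−½·δd/d)² = (-0.5×0.0877)² = 0.00192;  (−½·δr/r)² = (-0.5×0.0972)² = 0.00236;  (−½·δq/q)² = (-0.5×0.0214)² = 0.000115;  (2·δz/z)² = (2×0.106)² = 0.0449
δQ/Q = √(0.102) = 0.319
Q = 2.20, so δQ = 0.319 × 2.20 = 0.704.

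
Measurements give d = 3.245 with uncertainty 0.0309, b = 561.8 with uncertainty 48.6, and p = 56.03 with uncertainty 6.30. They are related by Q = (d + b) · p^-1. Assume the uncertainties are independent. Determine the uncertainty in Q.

1.43

Let u = d + b = 565.0. δu = √(δd² + δb²) = √(0.000955 + 2360) = 48.6, so δu/u = 0.0860.
Q is then a monomial in u, p:
δQ/Q = √((δu/u)² + (-1·δp/p)²) = √(0.00740 + 0.0126) = 0.142
Q = 10.08, so δQ = 0.142 × 10.08 = 1.43.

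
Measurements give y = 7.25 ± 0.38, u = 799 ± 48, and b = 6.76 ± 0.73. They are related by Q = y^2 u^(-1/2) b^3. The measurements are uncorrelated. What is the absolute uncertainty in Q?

196

Q is a product of powers, so relative uncertainties combine in quadrature:
  (2·δy/y)² = (2×0.0524)² = 0.0110;  (−½·δu/u)² = (-0.5×0.0601)² = 0.000902;  (3·δb/b)² = (3×0.108)² = 0.105
δQ/Q = √(0.117) = 0.342
Q = 574, so δQ = 0.342 × 574 = 196.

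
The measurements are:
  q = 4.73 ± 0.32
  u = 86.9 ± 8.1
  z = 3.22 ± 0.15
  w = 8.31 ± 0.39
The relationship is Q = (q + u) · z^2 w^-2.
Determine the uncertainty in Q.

2.19

Let h = q + u = 91.6. δh = √(δq² + δu²) = √(0.102 + 65.6) = 8.11, so δh/h = 0.0885.
Q is then a monomial in h, z, w:
δQ/Q = √((δh/h)² + (2·δz/z)² + (-2·δw/w)²) = √(0.00783 + 0.00868 + 0.00881) = 0.159
Q = 13.8, so δQ = 0.159 × 13.8 = 2.19.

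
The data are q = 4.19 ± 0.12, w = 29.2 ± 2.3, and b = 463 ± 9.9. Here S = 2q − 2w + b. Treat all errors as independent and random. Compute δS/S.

0.0264

Each term contributes (cᵢ δxᵢ)² to (δS)²:
  (2·δq)² = 0.0576;  (2·δw)² = 21.2;  (δb)² = 98.0
δS = √(119) = 10.9
S = 413, so δS/S = 10.9/413 = 0.0264.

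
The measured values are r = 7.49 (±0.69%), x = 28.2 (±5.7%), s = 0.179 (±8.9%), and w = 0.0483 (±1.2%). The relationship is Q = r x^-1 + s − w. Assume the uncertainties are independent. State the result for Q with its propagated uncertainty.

Let p = r·x^-1 = 0.266. δp/p = √((1·δr/r)² + (-1·δx/x)²) = √(4.76e-05 + 0.00325) = 0.0574, so δp = 0.0152.
Q = p + s − w: δQ = √(δp² + δs² + δw²) = √(0.000233 + 0.000254 + 3.36e-07) = 0.0221
Q = 0.396.

0.396 ± 0.0221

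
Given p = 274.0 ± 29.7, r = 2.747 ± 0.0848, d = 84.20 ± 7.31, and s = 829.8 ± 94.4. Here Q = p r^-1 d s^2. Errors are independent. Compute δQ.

Q is a product of powers, so relative uncertainties combine in quadrature:
  (1·δp/p)² = (1×0.108)² = 0.0117;  (-1·δr/r)² = (-1×0.0309)² = 0.000953;  (1·δd/d)² = (1×0.0868)² = 0.00754;  (2·δs/s)² = (2×0.114)² = 0.0518
δQ/Q = √(0.0720) = 0.268
Q = 5.783e+09, so δQ = 0.268 × 5.783e+09 = 1.55e+09.

1.55e+09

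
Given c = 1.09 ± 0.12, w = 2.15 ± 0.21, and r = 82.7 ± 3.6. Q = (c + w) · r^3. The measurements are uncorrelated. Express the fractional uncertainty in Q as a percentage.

15.0%

Let u = c + w = 3.24. δu = √(δc² + δw²) = √(0.0144 + 0.0441) = 0.242, so δu/u = 0.0747.
Q is then a monomial in u, r:
δQ/Q = √((δu/u)² + (3·δr/r)²) = √(0.00557 + 0.0171) = 0.150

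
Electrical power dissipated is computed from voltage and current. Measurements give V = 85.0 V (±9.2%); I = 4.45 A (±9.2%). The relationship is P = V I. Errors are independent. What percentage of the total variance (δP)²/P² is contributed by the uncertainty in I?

50.0%

(δP/P)² = (1·δV/V)² + (1·δI/I)²
  V term: (1×0.0920)² = 0.00846
  I term: (1×0.0920)² = 0.00846
Total = 0.0169. Share from I = 0.00846/0.0169 = 0.500.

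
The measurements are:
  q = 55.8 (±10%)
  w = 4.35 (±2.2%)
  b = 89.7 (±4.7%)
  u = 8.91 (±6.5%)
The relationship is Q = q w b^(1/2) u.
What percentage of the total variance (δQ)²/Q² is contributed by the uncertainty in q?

65.5%

(δQ/Q)² = (1·δq/q)² + (1·δw/w)² + (½·δb/b)² + (1·δu/u)²
  q term: (1×0.100)² = 0.0100
  w term: (1×0.0220)² = 0.000484
  b term: (0.5×0.0470)² = 0.000552
  u term: (1×0.0650)² = 0.00423
Total = 0.0153. Share from q = 0.0100/0.0153 = 0.655.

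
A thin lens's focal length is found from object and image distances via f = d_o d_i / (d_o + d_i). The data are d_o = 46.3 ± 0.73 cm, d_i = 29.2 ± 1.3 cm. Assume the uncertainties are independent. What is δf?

∂f/∂d_o = (d_i/(d_o+d_i))² = 0.150;  ∂f/∂d_i = (d_o/(d_o+d_i))² = 0.376
δf = √((∂f/∂d_o · δd_o)² + (∂f/∂d_i · δd_i)²) = √(0.0119 + 0.239) = 0.501 cm

0.501 cm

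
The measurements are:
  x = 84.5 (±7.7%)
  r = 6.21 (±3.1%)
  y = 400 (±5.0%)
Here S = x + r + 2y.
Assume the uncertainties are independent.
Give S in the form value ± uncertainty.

For a sum/difference, combine absolute errors in quadrature:
  (δx)² = 42.3;  (δr)² = 0.0371;  (2·δy)² = 1600
δS = √(1640) = 40.5
S = 891.

891 ± 40.5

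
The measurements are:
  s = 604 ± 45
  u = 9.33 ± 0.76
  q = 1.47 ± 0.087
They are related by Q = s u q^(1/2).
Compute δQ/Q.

0.114

Since Q is a product/quotient, work with relative uncertainties:
  (1·δs/s)² = (1×0.0745)² = 0.00555;  (1·δu/u)² = (1×0.0815)² = 0.00664;  (½·δq/q)² = (0.5×0.0592)² = 0.000876
δQ/Q = √(0.0131) = 0.114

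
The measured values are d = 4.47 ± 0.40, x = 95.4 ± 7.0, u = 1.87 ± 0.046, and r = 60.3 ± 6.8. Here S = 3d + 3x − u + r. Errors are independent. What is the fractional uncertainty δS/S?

S is a linear combination, so absolute uncertainties add in quadrature:
  (3·δd)² = 1.44;  (3·δx)² = 441;  (δu)² = 0.00212;  (δr)² = 46.2
δS = √(489) = 22.1
S = 358, so δS/S = 22.1/358 = 0.0617.

0.0617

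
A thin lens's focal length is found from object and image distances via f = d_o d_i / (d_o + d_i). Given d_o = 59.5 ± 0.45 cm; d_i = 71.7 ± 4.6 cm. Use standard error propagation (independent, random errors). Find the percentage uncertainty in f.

∂f/∂d_o = (d_i/(d_o+d_i))² = 0.299;  ∂f/∂d_i = (d_o/(d_o+d_i))² = 0.206
δf = √((∂f/∂d_o · δd_o)² + (∂f/∂d_i · δd_i)²) = √(0.0181 + 0.895) = 0.956 cm
f = 32.5 cm, so δf/f = 0.956/32.5 = 0.0294.

2.94%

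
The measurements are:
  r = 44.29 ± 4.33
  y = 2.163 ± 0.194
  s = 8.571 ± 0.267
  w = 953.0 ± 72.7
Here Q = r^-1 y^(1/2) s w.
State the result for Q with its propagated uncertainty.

Products/powers → add relative errors in quadrature, weighted by exponent:
  (-1·δr/r)² = (-1×0.0978)² = 0.00956;  (½·δy/y)² = (0.5×0.0897)² = 0.00201;  (1·δs/s)² = (1×0.0312)² = 0.000970;  (1·δw/w)² = (1×0.0763)² = 0.00582
δQ/Q = √(0.0184) = 0.135
Q = 271.2, so δQ = 0.135 × 271.2 = 36.8.

271.2 ± 36.8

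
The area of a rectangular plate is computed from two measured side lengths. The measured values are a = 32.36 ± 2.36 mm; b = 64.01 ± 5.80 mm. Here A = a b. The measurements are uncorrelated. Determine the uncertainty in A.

241 mm^2

For a monomial A ∝ a, b, fractional errors add in quadrature:
  (1·δa/a)² = (1×0.0729)² = 0.00532;  (1·δb/b)² = (1×0.0906)² = 0.00821
δA/A = √(0.0135) = 0.116
A = 2071 mm^2, so δA = 0.116 × 2071 = 241 mm^2.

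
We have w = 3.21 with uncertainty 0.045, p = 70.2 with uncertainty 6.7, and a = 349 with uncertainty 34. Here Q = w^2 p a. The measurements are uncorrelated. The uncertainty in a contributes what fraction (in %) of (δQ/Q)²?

(δQ/Q)² = (2·δw/w)² + (1·δp/p)² + (1·δa/a)²
  w term: (2×0.0140)² = 0.000786
  p term: (1×0.0954)² = 0.00911
  a term: (1×0.0974)² = 0.00949
Total = 0.0194. Share from a = 0.00949/0.0194 = 0.490.

49.0%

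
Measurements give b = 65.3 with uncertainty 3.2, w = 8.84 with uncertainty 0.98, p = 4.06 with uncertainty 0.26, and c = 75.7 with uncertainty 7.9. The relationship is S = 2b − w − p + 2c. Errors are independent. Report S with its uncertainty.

269 ± 17.1

S is a linear combination, so absolute uncertainties add in quadrature:
  (2·δb)² = 41.0;  (δw)² = 0.960;  (δp)² = 0.0676;  (2·δc)² = 250
δS = √(292) = 17.1
S = 269.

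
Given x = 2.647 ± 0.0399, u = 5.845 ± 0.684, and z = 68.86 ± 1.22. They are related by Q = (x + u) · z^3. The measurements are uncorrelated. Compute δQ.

2.68e+05

Let w = x + u = 8.492. δw = √(δx² + δu²) = √(0.00159 + 0.468) = 0.685, so δw/w = 0.0807.
Q is then a monomial in w, z:
δQ/Q = √((δw/w)² + (3·δz/z)²) = √(0.00651 + 0.00283) = 0.0966
Q = 2.773e+06, so δQ = 0.0966 × 2.773e+06 = 2.68e+05.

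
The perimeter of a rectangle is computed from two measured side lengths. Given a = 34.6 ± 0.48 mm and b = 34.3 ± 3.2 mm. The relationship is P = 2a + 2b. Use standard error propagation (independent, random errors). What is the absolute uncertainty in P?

6.47 mm

Each term contributes (cᵢ δxᵢ)² to (δP)²:
  (2·δa)² = 0.922;  (2·δb)² = 41.0
δP = √(41.9) = 6.47 mm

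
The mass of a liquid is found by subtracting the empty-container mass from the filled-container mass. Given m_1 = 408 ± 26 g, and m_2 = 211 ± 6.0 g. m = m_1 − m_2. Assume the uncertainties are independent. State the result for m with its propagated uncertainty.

Each term contributes (cᵢ δxᵢ)² to (δm)²:
  (δm_1)² = 676;  (δm_2)² = 36.0
δm = √(712) = 26.7 g
m = 197 g.

197 ± 26.7 g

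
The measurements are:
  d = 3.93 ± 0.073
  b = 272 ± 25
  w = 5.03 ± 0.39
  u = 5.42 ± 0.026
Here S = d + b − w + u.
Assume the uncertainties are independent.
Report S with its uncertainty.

For a sum/difference, combine absolute errors in quadrature:
  (δd)² = 0.00533;  (δb)² = 625;  (δw)² = 0.152;  (δu)² = 0.000676
δS = √(625) = 25.0
S = 276.

276 ± 25.0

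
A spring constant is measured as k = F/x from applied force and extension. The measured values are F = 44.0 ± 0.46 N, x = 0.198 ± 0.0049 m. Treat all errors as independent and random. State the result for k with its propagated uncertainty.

222 ± 5.97 N/m

Each factor contributes (exponent × relative error)² to (δk/k)²:
  (1·δF/F)² = (1×0.0105)² = 0.000109;  (-1·δx/x)² = (-1×0.0247)² = 0.000612
δk/k = √(0.000722) = 0.0269
k = 222 N/m, so δk = 0.0269 × 222 = 5.97 N/m.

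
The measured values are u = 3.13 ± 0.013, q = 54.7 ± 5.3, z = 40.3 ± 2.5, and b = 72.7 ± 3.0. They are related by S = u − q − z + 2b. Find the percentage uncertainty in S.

S is a linear combination, so absolute uncertainties add in quadrature:
  (δu)² = 0.000169;  (δq)² = 28.1;  (δz)² = 6.25;  (2·δb)² = 36.0
δS = √(70.3) = 8.39
S = 53.5, so δS/S = 8.39/53.5 = 0.157.

15.7%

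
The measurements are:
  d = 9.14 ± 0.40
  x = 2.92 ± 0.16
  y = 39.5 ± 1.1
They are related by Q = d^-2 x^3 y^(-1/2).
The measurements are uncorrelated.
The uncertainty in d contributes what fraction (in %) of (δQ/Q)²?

(δQ/Q)² = (-2·δd/d)² + (3·δx/x)² + (−½·δy/y)²
  d term: (-2×0.0438)² = 0.00766
  x term: (3×0.0548)² = 0.0270
  y term: (-0.5×0.0278)² = 0.000194
Total = 0.0349. Share from d = 0.00766/0.0349 = 0.220.

22.0%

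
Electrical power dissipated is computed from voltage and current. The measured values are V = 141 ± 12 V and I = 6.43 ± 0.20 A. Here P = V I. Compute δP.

For a monomial P ∝ V, I, fractional errors add in quadrature:
  (1·δV/V)² = (1×0.0851)² = 0.00724;  (1·δI/I)² = (1×0.0311)² = 0.000967
δP/P = √(0.00821) = 0.0906
P = 907 W, so δP = 0.0906 × 907 = 82.2 W.

82.2 W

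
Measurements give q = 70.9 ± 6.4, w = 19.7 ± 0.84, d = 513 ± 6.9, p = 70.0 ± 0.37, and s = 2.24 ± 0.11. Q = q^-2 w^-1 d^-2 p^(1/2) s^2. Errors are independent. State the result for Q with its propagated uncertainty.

(1.61 ± 0.341) × 10^-9

Products/powers → add relative errors in quadrature, weighted by exponent:
  (-2·δq/q)² = (-2×0.0903)² = 0.0326;  (-1·δw/w)² = (-1×0.0426)² = 0.00182;  (-2·δd/d)² = (-2×0.0135)² = 0.000724;  (½·δp/p)² = (0.5×0.00529)² = 6.98e-06;  (2·δs/s)² = (2×0.0491)² = 0.00965
δQ/Q = √(0.0448) = 0.212
Q = 1.61e-09, so δQ = 0.212 × 1.61e-09 = 3.41e-10.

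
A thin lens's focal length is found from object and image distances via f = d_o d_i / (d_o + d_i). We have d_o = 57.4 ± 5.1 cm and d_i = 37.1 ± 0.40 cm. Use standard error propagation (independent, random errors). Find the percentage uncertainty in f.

∂f/∂d_o = (d_i/(d_o+d_i))² = 0.154;  ∂f/∂d_i = (d_o/(d_o+d_i))² = 0.369
δf = √((∂f/∂d_o · δd_o)² + (∂f/∂d_i · δd_i)²) = √(0.618 + 0.0218) = 0.800 cm
f = 22.5 cm, so δf/f = 0.800/22.5 = 0.0355.

3.55%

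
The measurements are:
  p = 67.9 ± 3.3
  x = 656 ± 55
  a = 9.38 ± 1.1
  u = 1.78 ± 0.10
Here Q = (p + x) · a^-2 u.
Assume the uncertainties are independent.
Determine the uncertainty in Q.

Let w = p + x = 724. δw = √(δp² + δx²) = √(10.9 + 3020) = 55.1, so δw/w = 0.0761.
Q is then a monomial in w, a, u:
δQ/Q = √((δw/w)² + (-2·δa/a)² + (1·δu/u)²) = √(0.00579 + 0.0550 + 0.00316) = 0.253
Q = 14.6, so δQ = 0.253 × 14.6 = 3.70.

3.70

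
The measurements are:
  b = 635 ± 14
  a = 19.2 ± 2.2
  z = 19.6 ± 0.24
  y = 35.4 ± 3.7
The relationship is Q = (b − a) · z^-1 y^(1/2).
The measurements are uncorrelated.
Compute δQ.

10.9

Let u = b − a = 616. δu = √(δb² + δa²) = √(196 + 4.84) = 14.2, so δu/u = 0.0230.
Q is then a monomial in u, z, y:
δQ/Q = √((δu/u)² + (-1·δz/z)² + (½·δy/y)²) = √(0.000530 + 0.000150 + 0.00273) = 0.0584
Q = 187, so δQ = 0.0584 × 187 = 10.9.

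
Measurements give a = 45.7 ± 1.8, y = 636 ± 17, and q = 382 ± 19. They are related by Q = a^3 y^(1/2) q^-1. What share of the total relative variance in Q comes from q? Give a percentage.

14.9%

(δQ/Q)² = (3·δa/a)² + (½·δy/y)² + (-1·δq/q)²
  a term: (3×0.0394)² = 0.0140
  y term: (0.5×0.0267)² = 0.000179
  q term: (-1×0.0497)² = 0.00247
Total = 0.0166. Share from q = 0.00247/0.0166 = 0.149.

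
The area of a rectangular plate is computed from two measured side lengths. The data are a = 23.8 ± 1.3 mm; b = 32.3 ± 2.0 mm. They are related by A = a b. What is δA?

Relative error in a monomial: (δA/A)² = Σ (nᵢ · δxᵢ/xᵢ)².
  (1·δa/a)² = (1×0.0546)² = 0.00298;  (1·δb/b)² = (1×0.0619)² = 0.00383
δA/A = √(0.00682) = 0.0826
A = 769 mm^2, so δA = 0.0826 × 769 = 63.5 mm^2.

63.5 mm^2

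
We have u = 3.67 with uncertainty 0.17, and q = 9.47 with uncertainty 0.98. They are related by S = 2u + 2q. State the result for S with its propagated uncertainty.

26.3 ± 1.99

Sums and differences: (δS)² = Σ (cᵢ δxᵢ)².
  (2·δu)² = 0.116;  (2·δq)² = 3.84
δS = √(3.96) = 1.99
S = 26.3.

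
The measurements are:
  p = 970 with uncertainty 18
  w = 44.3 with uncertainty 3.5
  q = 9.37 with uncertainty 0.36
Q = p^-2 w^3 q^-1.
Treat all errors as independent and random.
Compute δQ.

Since Q is a product/quotient, work with relative uncertainties:
  (-2·δp/p)² = (-2×0.0186)² = 0.00138;  (3·δw/w)² = (3×0.0790)² = 0.0562;  (-1·δq/q)² = (-1×0.0384)² = 0.00148
δQ/Q = √(0.0590) = 0.243
Q = 0.00986, so δQ = 0.243 × 0.00986 = 0.00240.

0.00240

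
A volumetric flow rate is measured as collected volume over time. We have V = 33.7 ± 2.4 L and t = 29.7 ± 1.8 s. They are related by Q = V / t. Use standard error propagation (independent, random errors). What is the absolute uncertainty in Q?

Q is a product of powers, so relative uncertainties combine in quadrature:
  (1·δV/V)² = (1×0.0712)² = 0.00507;  (-1·δt/t)² = (-1×0.0606)² = 0.00367
δQ/Q = √(0.00874) = 0.0935
Q = 1.13 L/s, so δQ = 0.0935 × 1.13 = 0.106 L/s.

0.106 L/s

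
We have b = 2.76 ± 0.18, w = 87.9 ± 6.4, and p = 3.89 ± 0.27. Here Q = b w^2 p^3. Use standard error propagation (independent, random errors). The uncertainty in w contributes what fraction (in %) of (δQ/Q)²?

30.8%

(δQ/Q)² = (1·δb/b)² + (2·δw/w)² + (3·δp/p)²
  b term: (1×0.0652)² = 0.00425
  w term: (2×0.0728)² = 0.0212
  p term: (3×0.0694)² = 0.0434
Total = 0.0688. Share from w = 0.0212/0.0688 = 0.308.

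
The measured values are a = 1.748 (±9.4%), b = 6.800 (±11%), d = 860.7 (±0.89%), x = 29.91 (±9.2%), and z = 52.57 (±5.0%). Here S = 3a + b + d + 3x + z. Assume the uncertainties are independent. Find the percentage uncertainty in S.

For a sum/difference, combine absolute errors in quadrature:
  (3·δa)² = 0.243;  (δb)² = 0.560;  (δd)² = 58.7;  (3·δx)² = 68.1;  (δz)² = 6.91
δS = √(135) = 11.6
S = 1015, so δS/S = 11.6/1015 = 0.0114.

1.14%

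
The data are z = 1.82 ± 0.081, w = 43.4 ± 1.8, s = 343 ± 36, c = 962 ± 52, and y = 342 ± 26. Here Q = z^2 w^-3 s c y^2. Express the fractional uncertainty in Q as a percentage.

24.6%

For a monomial Q ∝ z^2, w^-3, s, c, y^2, fractional errors add in quadrature:
  (2·δz/z)² = (2×0.0445)² = 0.00792;  (-3·δw/w)² = (-3×0.0415)² = 0.0155;  (1·δs/s)² = (1×0.105)² = 0.0110;  (1·δc/c)² = (1×0.0541)² = 0.00292;  (2·δy/y)² = (2×0.0760)² = 0.0231
δQ/Q = √(0.0605) = 0.246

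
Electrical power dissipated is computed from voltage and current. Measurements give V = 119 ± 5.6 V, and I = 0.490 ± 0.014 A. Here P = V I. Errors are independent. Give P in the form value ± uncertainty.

58.3 ± 3.21 W

Relative error in a monomial: (δP/P)² = Σ (nᵢ · δxᵢ/xᵢ)².
  (1·δV/V)² = (1×0.0471)² = 0.00221;  (1·δI/I)² = (1×0.0286)² = 0.000816
δP/P = √(0.00303) = 0.0551
P = 58.3 W, so δP = 0.0551 × 58.3 = 3.21 W.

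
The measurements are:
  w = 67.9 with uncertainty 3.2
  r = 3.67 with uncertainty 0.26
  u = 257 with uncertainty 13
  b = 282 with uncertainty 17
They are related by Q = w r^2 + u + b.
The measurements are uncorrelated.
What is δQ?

Let p = w·r^2 = 915. δp/p = √((1·δw/w)² + (2·δr/r)²) = √(0.00222 + 0.0201) = 0.149, so δp = 137.
Q = p + u + b: δQ = √(δp² + δu² + δb²) = √(18600 + 169 + 289) = 138

138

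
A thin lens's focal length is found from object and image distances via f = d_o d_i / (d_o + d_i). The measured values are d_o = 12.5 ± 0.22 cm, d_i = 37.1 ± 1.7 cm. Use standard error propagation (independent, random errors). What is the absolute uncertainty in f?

∂f/∂d_o = (d_i/(d_o+d_i))² = 0.559;  ∂f/∂d_i = (d_o/(d_o+d_i))² = 0.0635
δf = √((∂f/∂d_o · δd_o)² + (∂f/∂d_i · δd_i)²) = √(0.0152 + 0.0117) = 0.164 cm

0.164 cm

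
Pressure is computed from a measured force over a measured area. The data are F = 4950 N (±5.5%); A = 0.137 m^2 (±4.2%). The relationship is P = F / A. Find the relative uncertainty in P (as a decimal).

0.0692

Since P is a product/quotient, work with relative uncertainties:
  (1·δF/F)² = (1×0.0550)² = 0.00302;  (-1·δA/A)² = (-1×0.0420)² = 0.00176
δP/P = √(0.00479) = 0.0692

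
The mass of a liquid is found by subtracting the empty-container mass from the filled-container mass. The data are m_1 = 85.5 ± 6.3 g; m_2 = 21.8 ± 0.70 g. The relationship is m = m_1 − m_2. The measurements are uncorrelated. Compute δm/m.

Each term contributes (cᵢ δxᵢ)² to (δm)²:
  (δm_1)² = 39.7;  (δm_2)² = 0.490
δm = √(40.2) = 6.34 g
m = 63.7 g, so δm/m = 6.34/63.7 = 0.0995.

0.0995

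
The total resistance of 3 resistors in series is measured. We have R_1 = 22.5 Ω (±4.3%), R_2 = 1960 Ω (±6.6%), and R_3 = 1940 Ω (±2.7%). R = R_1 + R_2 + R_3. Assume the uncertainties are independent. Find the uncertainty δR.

140 Ω

For a sum/difference, combine absolute errors in quadrature:
  (δR_1)² = 0.936;  (δR_2)² = 16700;  (δR_3)² = 2740
δR = √(19500) = 140 Ω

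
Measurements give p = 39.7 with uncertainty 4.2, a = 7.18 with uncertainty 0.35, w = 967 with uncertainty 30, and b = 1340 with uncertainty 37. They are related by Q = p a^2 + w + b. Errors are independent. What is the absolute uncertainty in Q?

Let h = p·a^2 = 2050. δh/h = √((1·δp/p)² + (2·δa/a)²) = √(0.0112 + 0.00950) = 0.144, so δh = 294.
Q = h + w + b: δQ = √(δh² + δw² + δb²) = √(86700 + 900 + 1370) = 298

298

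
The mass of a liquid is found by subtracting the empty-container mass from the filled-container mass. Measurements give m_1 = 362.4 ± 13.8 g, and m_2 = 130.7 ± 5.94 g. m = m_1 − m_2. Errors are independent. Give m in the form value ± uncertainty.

Absolute uncertainties add in quadrature for a linear combination:
  (δm_1)² = 190;  (δm_2)² = 35.3
δm = √(226) = 15.0 g
m = 231.7 g.

231.7 ± 15.0 g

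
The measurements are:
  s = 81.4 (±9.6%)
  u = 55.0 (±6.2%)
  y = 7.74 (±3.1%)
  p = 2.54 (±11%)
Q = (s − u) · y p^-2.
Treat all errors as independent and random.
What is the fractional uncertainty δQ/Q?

Let w = s − u = 26.4. δw = √(δs² + δu²) = √(61.1 + 11.6) = 8.53, so δw/w = 0.323.
Q is then a monomial in w, y, p:
δQ/Q = √((δw/w)² + (1·δy/y)² + (-2·δp/p)²) = √(0.104 + 0.000961 + 0.0484) = 0.392

0.392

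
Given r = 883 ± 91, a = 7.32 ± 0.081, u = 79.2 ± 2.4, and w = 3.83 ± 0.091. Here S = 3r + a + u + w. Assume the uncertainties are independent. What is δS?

273

For a sum/difference, combine absolute errors in quadrature:
  (3·δr)² = 74500;  (δa)² = 0.00656;  (δu)² = 5.76;  (δw)² = 0.00828
δS = √(74500) = 273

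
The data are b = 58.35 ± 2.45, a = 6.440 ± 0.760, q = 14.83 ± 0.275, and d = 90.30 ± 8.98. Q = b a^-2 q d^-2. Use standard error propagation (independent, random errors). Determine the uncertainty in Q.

0.000798

Since Q is a product/quotient, work with relative uncertainties:
  (1·δb/b)² = (1×0.0420)² = 0.00176;  (-2·δa/a)² = (-2×0.118)² = 0.0557;  (1·δq/q)² = (1×0.0185)² = 0.000344;  (-2·δd/d)² = (-2×0.0994)² = 0.0396
δQ/Q = √(0.0974) = 0.312
Q = 0.002559, so δQ = 0.312 × 0.002559 = 0.000798.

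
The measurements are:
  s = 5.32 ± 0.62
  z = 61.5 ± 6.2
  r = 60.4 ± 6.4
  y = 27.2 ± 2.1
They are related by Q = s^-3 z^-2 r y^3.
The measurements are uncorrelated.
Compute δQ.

1.02

Q is a product of powers, so relative uncertainties combine in quadrature:
  (-3·δs/s)² = (-3×0.117)² = 0.122;  (-2·δz/z)² = (-2×0.101)² = 0.0407;  (1·δr/r)² = (1×0.106)² = 0.0112;  (3·δy/y)² = (3×0.0772)² = 0.0536
δQ/Q = √(0.228) = 0.477
Q = 2.13, so δQ = 0.477 × 2.13 = 1.02.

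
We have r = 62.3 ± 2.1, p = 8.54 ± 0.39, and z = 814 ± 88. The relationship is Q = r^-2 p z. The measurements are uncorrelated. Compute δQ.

0.242

Products/powers → add relative errors in quadrature, weighted by exponent:
  (-2·δr/r)² = (-2×0.0337)² = 0.00454;  (1·δp/p)² = (1×0.0457)² = 0.00209;  (1·δz/z)² = (1×0.108)² = 0.0117
δQ/Q = √(0.0183) = 0.135
Q = 1.79, so δQ = 0.135 × 1.79 = 0.242.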